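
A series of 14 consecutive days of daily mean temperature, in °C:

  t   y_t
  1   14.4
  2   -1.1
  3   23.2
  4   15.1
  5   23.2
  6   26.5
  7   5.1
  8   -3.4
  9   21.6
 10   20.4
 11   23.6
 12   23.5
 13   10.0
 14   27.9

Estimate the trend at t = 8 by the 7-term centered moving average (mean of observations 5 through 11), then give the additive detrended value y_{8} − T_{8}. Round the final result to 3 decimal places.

Trend T_8 = (23.2 + 26.5 + 5.1 + (-3.4) + 21.6 + 20.4 + 23.6) / 7 = 117.0/7 = 16.71429
Detrended value: -3.4 − 16.71429 = -20.114

-20.114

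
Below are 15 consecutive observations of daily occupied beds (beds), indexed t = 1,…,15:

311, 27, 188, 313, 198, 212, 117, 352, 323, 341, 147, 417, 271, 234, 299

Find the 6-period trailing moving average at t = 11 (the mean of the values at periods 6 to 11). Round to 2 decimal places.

Sum of periods 6–11: 212 + 117 + 352 + 323 + 341 + 147 = 1492
Divide by 6: 1492 / 6 = 248.67

248.67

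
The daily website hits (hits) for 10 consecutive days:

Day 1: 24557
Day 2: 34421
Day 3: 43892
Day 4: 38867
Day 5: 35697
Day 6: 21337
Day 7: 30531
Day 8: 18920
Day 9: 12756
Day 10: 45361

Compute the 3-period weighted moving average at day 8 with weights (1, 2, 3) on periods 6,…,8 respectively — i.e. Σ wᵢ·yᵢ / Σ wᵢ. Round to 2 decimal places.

23193.17

Weighted sum: 1·21337 + 2·30531 + 3·18920 = 21337 + 61062 + 56760 = 139159
Weight total: 1 + 2 + 3 = 6
WMA = 139159 / 6 = 23193.17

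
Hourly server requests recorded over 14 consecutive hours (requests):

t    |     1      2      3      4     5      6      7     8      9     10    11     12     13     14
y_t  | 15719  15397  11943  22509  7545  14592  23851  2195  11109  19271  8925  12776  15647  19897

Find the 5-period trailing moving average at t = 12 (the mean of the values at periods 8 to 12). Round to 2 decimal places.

Sum of periods 8–12: 2195 + 11109 + 19271 + 8925 + 12776 = 54276
Divide by 5: 54276 / 5 = 10855.20

10855.20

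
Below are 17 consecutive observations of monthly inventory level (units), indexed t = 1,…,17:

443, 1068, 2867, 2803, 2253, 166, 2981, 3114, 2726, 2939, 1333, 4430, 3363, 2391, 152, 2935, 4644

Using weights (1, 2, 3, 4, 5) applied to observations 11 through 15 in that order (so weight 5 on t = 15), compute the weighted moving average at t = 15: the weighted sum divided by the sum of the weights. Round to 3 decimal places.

Weighted sum: 1·1333 + 2·4430 + 3·3363 + 4·2391 + 5·152 = 1333 + 8860 + 10089 + 9564 + 760 = 30606
Weight total: 1 + 2 + 3 + 4 + 5 = 15
WMA = 30606 / 15 = 2040.400

2040.400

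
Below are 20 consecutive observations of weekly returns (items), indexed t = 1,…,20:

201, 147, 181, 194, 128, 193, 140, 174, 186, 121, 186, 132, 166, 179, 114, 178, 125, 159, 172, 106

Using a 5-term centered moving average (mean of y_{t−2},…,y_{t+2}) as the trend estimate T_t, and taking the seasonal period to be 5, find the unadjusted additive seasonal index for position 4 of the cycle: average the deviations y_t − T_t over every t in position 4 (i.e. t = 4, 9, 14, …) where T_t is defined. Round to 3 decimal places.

Season position 4 occurs at t = 4, 9, 14 (where T_t is defined).
t=4: T_4 = 168.60000; y_4 − T_4 = 194 − 168.60000 = 25.40000
t=9: T_9 = 161.40000; y_9 − T_9 = 186 − 161.40000 = 24.60000
t=14: T_14 = 153.80000; y_14 − T_14 = 179 − 153.80000 = 25.20000
Mean deviation: (25.40000 + 24.60000 + 25.20000) / 3 = 25.067

25.067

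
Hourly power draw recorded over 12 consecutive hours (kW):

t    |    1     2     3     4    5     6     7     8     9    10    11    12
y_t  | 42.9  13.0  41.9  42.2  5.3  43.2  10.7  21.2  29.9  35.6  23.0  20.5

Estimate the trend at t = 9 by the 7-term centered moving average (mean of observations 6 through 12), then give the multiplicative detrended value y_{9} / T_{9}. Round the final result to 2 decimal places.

1.14

Trend T_9 = (43.2 + 10.7 + 21.2 + 29.9 + 35.6 + 23.0 + 20.5) / 7 = 184.1/7 = 26.3000
Ratio to trend: 29.9 / 26.3000 = 1.14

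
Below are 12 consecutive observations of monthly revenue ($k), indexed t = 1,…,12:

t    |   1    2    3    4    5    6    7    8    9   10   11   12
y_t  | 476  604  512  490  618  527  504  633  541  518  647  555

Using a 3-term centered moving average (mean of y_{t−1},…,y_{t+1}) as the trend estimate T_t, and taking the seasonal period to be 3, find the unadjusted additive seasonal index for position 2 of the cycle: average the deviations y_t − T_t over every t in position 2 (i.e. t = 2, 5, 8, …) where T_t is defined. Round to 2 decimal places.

73.42

Season position 2 occurs at t = 2, 5, 8, 11 (where T_t is defined).
t=2: T_2 = 530.6667; y_2 − T_2 = 604 − 530.6667 = 73.3333
t=5: T_5 = 545.0000; y_5 − T_5 = 618 − 545.0000 = 73.0000
t=8: T_8 = 559.3333; y_8 − T_8 = 633 − 559.3333 = 73.6667
t=11: T_11 = 573.3333; y_11 − T_11 = 647 − 573.3333 = 73.6667
Mean deviation: (73.3333 + 73.0000 + 73.6667 + 73.6667) / 4 = 73.42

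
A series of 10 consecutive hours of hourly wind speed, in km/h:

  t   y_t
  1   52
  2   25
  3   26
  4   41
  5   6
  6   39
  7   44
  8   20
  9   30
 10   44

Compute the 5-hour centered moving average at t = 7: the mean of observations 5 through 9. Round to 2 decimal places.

27.80

Sum of periods 5–9: 6 + 39 + 44 + 20 + 30 = 139
Divide by 5: 139 / 5 = 27.80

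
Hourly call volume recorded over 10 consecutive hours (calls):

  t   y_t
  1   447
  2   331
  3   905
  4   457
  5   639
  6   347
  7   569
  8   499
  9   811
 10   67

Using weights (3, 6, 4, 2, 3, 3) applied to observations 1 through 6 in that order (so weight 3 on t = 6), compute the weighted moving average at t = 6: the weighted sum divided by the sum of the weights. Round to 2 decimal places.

Weighted sum: 3·447 + 6·331 + 4·905 + 2·457 + 3·639 + 3·347 = 1341 + 1986 + 3620 + 914 + 1917 + 1041 = 10819
Weight total: 3 + 6 + 4 + 2 + 3 + 3 = 21
WMA = 10819 / 21 = 515.19

515.19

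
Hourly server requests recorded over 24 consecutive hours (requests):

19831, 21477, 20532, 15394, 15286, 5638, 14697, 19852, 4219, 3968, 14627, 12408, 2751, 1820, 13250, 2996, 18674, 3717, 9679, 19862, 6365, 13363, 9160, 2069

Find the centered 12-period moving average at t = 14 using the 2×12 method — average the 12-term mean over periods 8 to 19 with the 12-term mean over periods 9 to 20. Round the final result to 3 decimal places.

8997.167

Sum over 8–19: 19852 + 4219 + 3968 + 14627 + 12408 + 2751 + 1820 + 13250 + 2996 + 18674 + 3717 + 9679 = 107961
Sum over 9–20: 4219 + 3968 + 14627 + 12408 + 2751 + 1820 + 13250 + 2996 + 18674 + 3717 + 9679 + 19862 = 107971
CMA at t=14 = (107961 + 107971) / (2·12) = 215932 / 24 = 8997.167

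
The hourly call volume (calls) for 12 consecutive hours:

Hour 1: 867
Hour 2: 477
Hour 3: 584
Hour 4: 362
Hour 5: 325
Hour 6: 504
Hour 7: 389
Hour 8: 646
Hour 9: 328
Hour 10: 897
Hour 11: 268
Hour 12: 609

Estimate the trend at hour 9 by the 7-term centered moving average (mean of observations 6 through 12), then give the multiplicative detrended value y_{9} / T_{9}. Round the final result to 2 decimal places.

Trend T_9 = (504 + 389 + 646 + 328 + 897 + 268 + 609) / 7 = 3641/7 = 520.1429
Ratio to trend: 328 / 520.1429 = 0.63

0.63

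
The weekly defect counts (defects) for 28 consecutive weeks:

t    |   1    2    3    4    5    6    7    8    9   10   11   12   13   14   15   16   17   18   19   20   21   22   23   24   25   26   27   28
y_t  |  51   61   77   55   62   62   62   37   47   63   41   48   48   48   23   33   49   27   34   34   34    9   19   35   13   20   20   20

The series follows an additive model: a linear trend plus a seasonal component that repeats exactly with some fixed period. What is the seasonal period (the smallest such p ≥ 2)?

7

First differences y_{t+1} − y_t: 10, 16, -22, 7, 0, 0, -25, 10, 16, -22, 7, 0, 0, -25, 10, 16, …
The difference pattern repeats every 7 terms and not for any smaller step, so p = 7.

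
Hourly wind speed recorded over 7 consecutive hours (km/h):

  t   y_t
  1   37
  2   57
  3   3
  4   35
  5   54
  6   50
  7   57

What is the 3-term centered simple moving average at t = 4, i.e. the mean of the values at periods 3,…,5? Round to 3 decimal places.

30.667

Sum of periods 3–5: 3 + 35 + 54 = 92
Divide by 3: 92 / 3 = 30.667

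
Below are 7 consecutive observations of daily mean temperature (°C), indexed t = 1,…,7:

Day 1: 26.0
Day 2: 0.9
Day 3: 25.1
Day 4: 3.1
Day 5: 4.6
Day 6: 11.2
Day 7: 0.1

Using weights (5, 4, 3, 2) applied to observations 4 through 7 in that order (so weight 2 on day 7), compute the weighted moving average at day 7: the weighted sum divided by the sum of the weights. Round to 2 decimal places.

Weighted sum: 5·3.1 + 4·4.6 + 3·11.2 + 2·0.1 = 15.5 + 18.4 + 33.6 + 0.2 = 67.7
Weight total: 5 + 4 + 3 + 2 = 14
WMA = 67.7 / 14 = 4.84

4.84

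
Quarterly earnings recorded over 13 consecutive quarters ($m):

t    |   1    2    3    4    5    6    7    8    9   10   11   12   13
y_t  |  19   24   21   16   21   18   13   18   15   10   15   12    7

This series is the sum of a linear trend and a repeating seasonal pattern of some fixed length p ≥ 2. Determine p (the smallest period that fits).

First differences y_{t+1} − y_t: 5, -3, -5, 5, -3, -5, 5, -3, …
The difference pattern repeats every 3 terms and not for any smaller step, so p = 3.

3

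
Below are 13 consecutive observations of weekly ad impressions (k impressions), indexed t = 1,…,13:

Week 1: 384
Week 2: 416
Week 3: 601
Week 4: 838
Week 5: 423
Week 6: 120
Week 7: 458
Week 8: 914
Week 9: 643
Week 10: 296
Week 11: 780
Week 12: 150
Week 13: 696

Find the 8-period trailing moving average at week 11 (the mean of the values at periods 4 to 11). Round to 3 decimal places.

Sum of periods 4–11: 838 + 423 + 120 + 458 + 914 + 643 + 296 + 780 = 4472
Divide by 8: 4472 / 8 = 559.000

559.000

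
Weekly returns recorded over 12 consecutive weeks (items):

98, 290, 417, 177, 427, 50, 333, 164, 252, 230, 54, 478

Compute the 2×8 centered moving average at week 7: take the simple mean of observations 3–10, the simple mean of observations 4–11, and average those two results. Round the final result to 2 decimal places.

Sum over 3–10: 417 + 177 + 427 + 50 + 333 + 164 + 252 + 230 = 2050
Sum over 4–11: 177 + 427 + 50 + 333 + 164 + 252 + 230 + 54 = 1687
CMA at t=7 = (2050 + 1687) / (2·8) = 3737 / 16 = 233.56

233.56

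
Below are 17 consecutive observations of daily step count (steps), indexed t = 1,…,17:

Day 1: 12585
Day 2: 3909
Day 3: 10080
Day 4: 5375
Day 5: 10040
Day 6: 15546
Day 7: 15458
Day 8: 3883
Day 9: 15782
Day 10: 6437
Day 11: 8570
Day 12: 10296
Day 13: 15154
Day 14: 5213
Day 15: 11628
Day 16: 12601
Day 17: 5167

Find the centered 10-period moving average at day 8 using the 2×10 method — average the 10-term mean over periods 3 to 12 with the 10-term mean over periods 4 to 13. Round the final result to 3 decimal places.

10400.400

Sum over 3–12: 10080 + 5375 + 10040 + 15546 + 15458 + 3883 + 15782 + 6437 + 8570 + 10296 = 101467
Sum over 4–13: 5375 + 10040 + 15546 + 15458 + 3883 + 15782 + 6437 + 8570 + 10296 + 15154 = 106541
CMA at t=8 = (101467 + 106541) / (2·10) = 208008 / 20 = 10400.400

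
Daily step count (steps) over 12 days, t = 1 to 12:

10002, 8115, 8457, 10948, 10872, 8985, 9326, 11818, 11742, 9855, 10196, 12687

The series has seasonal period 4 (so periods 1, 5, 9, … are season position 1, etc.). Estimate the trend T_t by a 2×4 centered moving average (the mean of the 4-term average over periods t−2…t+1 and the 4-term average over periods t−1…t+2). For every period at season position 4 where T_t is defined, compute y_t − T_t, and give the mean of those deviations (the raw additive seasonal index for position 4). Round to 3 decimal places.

1241.375

Season position 4 occurs at t = 4, 8 (where T_t is defined).
t=4: T_4 = 9706.75000; y_4 − T_4 = 10948 − 9706.75000 = 1241.25000
t=8: T_8 = 10576.50000; y_8 − T_8 = 11818 − 10576.50000 = 1241.50000
Mean deviation: (1241.25000 + 1241.50000) / 2 = 1241.375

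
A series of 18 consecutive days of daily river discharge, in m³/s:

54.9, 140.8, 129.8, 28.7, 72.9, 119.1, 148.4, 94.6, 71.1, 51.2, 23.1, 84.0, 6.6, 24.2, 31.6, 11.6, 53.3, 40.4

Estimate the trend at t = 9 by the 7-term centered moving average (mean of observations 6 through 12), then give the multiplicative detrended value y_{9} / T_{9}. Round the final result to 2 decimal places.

0.84

Trend T_9 = (119.1 + 148.4 + 94.6 + 71.1 + 51.2 + 23.1 + 84.0) / 7 = 591.5/7 = 84.5000
Ratio to trend: 71.1 / 84.5000 = 0.84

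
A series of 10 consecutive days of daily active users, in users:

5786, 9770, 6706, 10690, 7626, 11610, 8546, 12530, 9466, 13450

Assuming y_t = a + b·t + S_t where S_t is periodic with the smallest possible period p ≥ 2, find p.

First differences y_{t+1} − y_t: 3984, -3064, 3984, -3064, 3984, -3064, …
The difference pattern repeats every 2 terms and not for any smaller step, so p = 2.

2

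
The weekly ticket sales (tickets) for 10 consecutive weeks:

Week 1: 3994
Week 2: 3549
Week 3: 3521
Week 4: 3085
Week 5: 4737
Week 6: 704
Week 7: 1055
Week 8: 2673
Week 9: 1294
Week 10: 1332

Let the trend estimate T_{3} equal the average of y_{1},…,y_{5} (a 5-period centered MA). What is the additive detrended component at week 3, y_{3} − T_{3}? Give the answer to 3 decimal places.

Trend T_3 = (3994 + 3549 + 3521 + 3085 + 4737) / 5 = 18886/5 = 3777.20000
Detrended value: 3521 − 3777.20000 = -256.200

-256.200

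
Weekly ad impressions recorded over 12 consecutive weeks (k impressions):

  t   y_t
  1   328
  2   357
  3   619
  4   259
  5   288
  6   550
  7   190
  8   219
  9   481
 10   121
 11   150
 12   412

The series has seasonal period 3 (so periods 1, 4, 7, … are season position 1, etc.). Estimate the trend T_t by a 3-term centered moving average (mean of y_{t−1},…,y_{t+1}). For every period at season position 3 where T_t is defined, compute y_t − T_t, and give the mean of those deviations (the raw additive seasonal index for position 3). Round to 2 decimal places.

Season position 3 occurs at t = 3, 6, 9 (where T_t is defined).
t=3: T_3 = 411.6667; y_3 − T_3 = 619 − 411.6667 = 207.3333
t=6: T_6 = 342.6667; y_6 − T_6 = 550 − 342.6667 = 207.3333
t=9: T_9 = 273.6667; y_9 − T_9 = 481 − 273.6667 = 207.3333
Mean deviation: (207.3333 + 207.3333 + 207.3333) / 3 = 207.33

207.33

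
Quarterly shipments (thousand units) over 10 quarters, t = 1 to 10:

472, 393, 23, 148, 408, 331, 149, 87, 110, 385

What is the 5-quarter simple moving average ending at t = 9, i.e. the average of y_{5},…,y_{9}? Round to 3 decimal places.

Sum of periods 5–9: 408 + 331 + 149 + 87 + 110 = 1085
Divide by 5: 1085 / 5 = 217.000

217.000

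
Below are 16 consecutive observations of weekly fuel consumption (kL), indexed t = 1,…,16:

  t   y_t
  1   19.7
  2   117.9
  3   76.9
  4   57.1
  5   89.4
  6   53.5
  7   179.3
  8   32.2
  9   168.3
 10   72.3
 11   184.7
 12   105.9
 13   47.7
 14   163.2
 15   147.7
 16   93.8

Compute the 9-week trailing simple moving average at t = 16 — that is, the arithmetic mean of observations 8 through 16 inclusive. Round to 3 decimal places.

Sum of periods 8–16: 32.2 + 168.3 + 72.3 + 184.7 + 105.9 + 47.7 + 163.2 + 147.7 + 93.8 = 1015.8
Divide by 9: 1015.8 / 9 = 112.867

112.867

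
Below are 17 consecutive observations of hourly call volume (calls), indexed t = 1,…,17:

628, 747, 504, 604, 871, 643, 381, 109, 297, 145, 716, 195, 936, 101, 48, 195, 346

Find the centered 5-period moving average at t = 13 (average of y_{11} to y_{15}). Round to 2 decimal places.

Sum of periods 11–15: 716 + 195 + 936 + 101 + 48 = 1996
Divide by 5: 1996 / 5 = 399.20

399.20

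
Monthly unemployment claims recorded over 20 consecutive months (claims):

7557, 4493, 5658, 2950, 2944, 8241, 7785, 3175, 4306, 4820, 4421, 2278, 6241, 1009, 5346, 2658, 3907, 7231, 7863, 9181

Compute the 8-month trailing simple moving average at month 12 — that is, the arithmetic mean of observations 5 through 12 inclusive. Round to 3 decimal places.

Sum of periods 5–12: 2944 + 8241 + 7785 + 3175 + 4306 + 4820 + 4421 + 2278 = 37970
Divide by 8: 37970 / 8 = 4746.250

4746.250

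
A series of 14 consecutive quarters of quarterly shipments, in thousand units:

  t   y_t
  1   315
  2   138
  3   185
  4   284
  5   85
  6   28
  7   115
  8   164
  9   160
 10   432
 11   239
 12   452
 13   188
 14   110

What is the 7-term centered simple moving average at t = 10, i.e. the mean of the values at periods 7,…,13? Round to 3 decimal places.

250.000

Sum of periods 7–13: 115 + 164 + 160 + 432 + 239 + 452 + 188 = 1750
Divide by 7: 1750 / 7 = 250.000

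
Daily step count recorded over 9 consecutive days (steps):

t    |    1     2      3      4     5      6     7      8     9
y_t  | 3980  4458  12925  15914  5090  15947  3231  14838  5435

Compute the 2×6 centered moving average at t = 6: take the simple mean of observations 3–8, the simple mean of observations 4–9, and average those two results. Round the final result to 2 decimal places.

10700.00

Sum over 3–8: 12925 + 15914 + 5090 + 15947 + 3231 + 14838 = 67945
Sum over 4–9: 15914 + 5090 + 15947 + 3231 + 14838 + 5435 = 60455
CMA at t=6 = (67945 + 60455) / (2·6) = 128400 / 12 = 10700.00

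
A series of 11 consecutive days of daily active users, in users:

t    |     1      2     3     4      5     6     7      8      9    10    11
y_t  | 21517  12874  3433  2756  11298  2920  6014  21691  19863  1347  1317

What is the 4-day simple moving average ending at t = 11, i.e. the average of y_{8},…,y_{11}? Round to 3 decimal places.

11054.500

Sum of periods 8–11: 21691 + 19863 + 1347 + 1317 = 44218
Divide by 4: 44218 / 4 = 11054.500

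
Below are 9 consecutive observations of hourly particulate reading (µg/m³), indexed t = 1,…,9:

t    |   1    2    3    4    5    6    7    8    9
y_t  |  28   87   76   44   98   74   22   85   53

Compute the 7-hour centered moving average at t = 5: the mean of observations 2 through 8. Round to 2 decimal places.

69.43

Sum of periods 2–8: 87 + 76 + 44 + 98 + 74 + 22 + 85 = 486
Divide by 7: 486 / 7 = 69.43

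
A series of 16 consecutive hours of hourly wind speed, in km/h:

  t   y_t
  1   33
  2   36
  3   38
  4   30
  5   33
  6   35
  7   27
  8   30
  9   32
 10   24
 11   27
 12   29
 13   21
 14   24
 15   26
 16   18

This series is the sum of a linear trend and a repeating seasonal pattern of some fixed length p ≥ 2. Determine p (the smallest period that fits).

First differences y_{t+1} − y_t: 3, 2, -8, 3, 2, -8, 3, 2, …
The difference pattern repeats every 3 terms and not for any smaller step, so p = 3.

3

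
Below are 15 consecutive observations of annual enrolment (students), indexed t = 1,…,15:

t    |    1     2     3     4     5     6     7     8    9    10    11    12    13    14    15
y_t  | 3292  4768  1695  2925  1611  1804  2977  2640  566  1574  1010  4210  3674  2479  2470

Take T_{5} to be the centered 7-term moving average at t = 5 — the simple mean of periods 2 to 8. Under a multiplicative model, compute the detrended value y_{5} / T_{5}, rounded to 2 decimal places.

Trend T_5 = (4768 + 1695 + 2925 + 1611 + 1804 + 2977 + 2640) / 7 = 18420/7 = 2631.4286
Ratio to trend: 1611 / 2631.4286 = 0.61

0.61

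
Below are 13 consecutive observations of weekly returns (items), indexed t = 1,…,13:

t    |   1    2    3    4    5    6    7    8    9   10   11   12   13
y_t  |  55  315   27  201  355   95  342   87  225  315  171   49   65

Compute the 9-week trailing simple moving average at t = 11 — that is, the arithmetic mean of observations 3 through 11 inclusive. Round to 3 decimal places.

202.000

Sum of periods 3–11: 27 + 201 + 355 + 95 + 342 + 87 + 225 + 315 + 171 = 1818
Divide by 9: 1818 / 9 = 202.000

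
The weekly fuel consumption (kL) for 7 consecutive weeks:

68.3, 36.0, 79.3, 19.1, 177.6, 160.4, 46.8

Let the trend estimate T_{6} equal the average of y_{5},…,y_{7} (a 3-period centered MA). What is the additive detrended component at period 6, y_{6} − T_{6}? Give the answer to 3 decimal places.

32.133

Trend T_6 = (177.6 + 160.4 + 46.8) / 3 = 384.8/3 = 128.26667
Detrended value: 160.4 − 128.26667 = 32.133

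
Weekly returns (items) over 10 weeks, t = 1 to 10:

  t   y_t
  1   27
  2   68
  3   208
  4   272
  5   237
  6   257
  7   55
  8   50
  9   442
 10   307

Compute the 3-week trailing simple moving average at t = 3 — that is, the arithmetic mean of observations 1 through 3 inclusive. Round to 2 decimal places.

101.00

Sum of periods 1–3: 27 + 68 + 208 = 303
Divide by 3: 303 / 3 = 101.00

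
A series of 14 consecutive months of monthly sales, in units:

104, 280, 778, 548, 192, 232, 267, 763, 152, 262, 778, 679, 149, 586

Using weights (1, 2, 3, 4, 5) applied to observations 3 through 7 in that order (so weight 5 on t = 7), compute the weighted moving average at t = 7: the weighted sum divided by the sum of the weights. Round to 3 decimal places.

314.200

Weighted sum: 1·778 + 2·548 + 3·192 + 4·232 + 5·267 = 778 + 1096 + 576 + 928 + 1335 = 4713
Weight total: 1 + 2 + 3 + 4 + 5 = 15
WMA = 4713 / 15 = 314.200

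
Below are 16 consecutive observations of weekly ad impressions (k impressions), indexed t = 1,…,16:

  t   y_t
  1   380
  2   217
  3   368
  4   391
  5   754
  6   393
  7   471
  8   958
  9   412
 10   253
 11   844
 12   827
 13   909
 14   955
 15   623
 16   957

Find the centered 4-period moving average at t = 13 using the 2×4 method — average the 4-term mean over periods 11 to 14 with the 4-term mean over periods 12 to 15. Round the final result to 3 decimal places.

856.125

Sum over 11–14: 844 + 827 + 909 + 955 = 3535
Sum over 12–15: 827 + 909 + 955 + 623 = 3314
CMA at t=13 = (3535 + 3314) / (2·4) = 6849 / 8 = 856.125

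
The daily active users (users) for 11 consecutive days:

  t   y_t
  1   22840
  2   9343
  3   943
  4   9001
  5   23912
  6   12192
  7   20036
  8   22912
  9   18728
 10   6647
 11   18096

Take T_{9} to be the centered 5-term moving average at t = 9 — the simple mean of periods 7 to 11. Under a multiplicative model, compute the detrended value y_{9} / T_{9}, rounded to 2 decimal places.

Trend T_9 = (20036 + 22912 + 18728 + 6647 + 18096) / 5 = 86419/5 = 17283.8000
Ratio to trend: 18728 / 17283.8000 = 1.08

1.08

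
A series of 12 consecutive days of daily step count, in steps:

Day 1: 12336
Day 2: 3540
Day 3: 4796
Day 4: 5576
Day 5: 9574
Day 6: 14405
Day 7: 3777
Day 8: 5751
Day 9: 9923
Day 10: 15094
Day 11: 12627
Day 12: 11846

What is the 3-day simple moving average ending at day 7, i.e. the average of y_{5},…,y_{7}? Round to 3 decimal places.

Sum of periods 5–7: 9574 + 14405 + 3777 = 27756
Divide by 3: 27756 / 3 = 9252.000

9252.000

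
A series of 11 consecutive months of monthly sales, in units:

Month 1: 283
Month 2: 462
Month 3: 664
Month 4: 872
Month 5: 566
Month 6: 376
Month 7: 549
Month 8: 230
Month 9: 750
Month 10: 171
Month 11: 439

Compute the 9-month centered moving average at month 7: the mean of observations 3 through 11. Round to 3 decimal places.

Sum of periods 3–11: 664 + 872 + 566 + 376 + 549 + 230 + 750 + 171 + 439 = 4617
Divide by 9: 4617 / 9 = 513.000

513.000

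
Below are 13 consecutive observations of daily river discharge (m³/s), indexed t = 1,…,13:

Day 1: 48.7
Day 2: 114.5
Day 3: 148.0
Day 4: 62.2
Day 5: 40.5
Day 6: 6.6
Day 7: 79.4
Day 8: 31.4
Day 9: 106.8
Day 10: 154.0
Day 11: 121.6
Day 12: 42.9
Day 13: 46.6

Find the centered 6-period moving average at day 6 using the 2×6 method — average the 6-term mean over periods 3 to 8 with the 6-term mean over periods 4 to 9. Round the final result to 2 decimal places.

57.92

Sum over 3–8: 148.0 + 62.2 + 40.5 + 6.6 + 79.4 + 31.4 = 368.1
Sum over 4–9: 62.2 + 40.5 + 6.6 + 79.4 + 31.4 + 106.8 = 326.9
CMA at t=6 = (368.1 + 326.9) / (2·6) = 695.0 / 12 = 57.92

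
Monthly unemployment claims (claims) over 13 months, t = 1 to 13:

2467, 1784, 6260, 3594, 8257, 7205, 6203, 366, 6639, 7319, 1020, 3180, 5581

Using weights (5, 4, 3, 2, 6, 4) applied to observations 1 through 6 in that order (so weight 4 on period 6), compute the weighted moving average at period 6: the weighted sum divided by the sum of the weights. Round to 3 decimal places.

Weighted sum: 5·2467 + 4·1784 + 3·6260 + 2·3594 + 6·8257 + 4·7205 = 12335 + 7136 + 18780 + 7188 + 49542 + 28820 = 123801
Weight total: 5 + 4 + 3 + 2 + 6 + 4 = 24
WMA = 123801 / 24 = 5158.375

5158.375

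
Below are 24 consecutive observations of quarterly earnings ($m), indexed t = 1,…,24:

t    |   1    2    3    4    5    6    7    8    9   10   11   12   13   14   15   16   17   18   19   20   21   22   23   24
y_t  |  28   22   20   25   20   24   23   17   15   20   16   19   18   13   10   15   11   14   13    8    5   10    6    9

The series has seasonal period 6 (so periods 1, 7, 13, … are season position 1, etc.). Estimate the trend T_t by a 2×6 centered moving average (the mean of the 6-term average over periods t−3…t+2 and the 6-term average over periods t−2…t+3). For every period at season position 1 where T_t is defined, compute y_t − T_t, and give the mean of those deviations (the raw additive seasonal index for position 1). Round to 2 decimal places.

2.53

Season position 1 occurs at t = 7, 13, 19 (where T_t is defined).
t=7: T_7 = 20.2500; y_7 − T_7 = 23 − 20.2500 = 2.7500
t=13: T_13 = 15.5833; y_13 − T_13 = 18 − 15.5833 = 2.4167
t=19: T_19 = 10.5833; y_19 − T_19 = 13 − 10.5833 = 2.4167
Mean deviation: (2.7500 + 2.4167 + 2.4167) / 3 = 2.53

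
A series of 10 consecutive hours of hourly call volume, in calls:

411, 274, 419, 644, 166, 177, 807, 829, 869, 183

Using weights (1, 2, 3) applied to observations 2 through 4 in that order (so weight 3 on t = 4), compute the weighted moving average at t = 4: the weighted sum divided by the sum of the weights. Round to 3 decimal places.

507.333

Weighted sum: 1·274 + 2·419 + 3·644 = 274 + 838 + 1932 = 3044
Weight total: 1 + 2 + 3 = 6
WMA = 3044 / 6 = 507.333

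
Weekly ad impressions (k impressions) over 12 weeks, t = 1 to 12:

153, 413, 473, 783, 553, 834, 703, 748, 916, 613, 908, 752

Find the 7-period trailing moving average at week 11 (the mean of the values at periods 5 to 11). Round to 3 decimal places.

Sum of periods 5–11: 553 + 834 + 703 + 748 + 916 + 613 + 908 = 5275
Divide by 7: 5275 / 7 = 753.571

753.571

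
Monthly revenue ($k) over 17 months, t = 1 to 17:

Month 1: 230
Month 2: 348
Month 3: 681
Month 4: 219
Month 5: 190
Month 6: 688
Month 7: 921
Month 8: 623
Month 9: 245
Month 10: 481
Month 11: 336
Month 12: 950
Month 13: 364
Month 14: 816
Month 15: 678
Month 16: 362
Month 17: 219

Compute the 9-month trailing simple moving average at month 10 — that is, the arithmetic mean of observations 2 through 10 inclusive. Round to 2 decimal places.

488.44

Sum of periods 2–10: 348 + 681 + 219 + 190 + 688 + 921 + 623 + 245 + 481 = 4396
Divide by 9: 4396 / 9 = 488.44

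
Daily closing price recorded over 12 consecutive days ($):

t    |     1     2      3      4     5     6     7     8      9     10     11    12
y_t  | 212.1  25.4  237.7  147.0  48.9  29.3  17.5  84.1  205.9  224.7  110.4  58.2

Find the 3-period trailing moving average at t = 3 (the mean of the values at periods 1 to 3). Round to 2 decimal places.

Sum of periods 1–3: 212.1 + 25.4 + 237.7 = 475.2
Divide by 3: 475.2 / 3 = 158.40

158.40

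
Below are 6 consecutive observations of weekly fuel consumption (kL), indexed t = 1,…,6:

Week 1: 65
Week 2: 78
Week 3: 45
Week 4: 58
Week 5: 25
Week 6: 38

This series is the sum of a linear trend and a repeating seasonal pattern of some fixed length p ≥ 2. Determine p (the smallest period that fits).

First differences y_{t+1} − y_t: 13, -33, 13, -33, 13, …
The difference pattern repeats every 2 terms and not for any smaller step, so p = 2.

2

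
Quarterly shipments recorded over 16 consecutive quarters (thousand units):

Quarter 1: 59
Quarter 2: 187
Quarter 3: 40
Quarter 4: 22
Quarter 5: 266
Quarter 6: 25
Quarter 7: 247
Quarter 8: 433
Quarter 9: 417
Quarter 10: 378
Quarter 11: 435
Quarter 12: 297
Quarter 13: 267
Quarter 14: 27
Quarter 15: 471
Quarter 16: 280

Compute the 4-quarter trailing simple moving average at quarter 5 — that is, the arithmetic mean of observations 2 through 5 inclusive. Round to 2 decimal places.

Sum of periods 2–5: 187 + 40 + 22 + 266 = 515
Divide by 4: 515 / 4 = 128.75

128.75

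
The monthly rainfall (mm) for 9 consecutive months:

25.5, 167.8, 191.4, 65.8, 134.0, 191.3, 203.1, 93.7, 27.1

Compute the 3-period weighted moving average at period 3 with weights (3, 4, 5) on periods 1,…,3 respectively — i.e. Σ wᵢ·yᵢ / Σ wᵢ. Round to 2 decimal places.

142.06

Weighted sum: 3·25.5 + 4·167.8 + 5·191.4 = 76.5 + 671.2 + 957.0 = 1704.7
Weight total: 3 + 4 + 5 = 12
WMA = 1704.7 / 12 = 142.06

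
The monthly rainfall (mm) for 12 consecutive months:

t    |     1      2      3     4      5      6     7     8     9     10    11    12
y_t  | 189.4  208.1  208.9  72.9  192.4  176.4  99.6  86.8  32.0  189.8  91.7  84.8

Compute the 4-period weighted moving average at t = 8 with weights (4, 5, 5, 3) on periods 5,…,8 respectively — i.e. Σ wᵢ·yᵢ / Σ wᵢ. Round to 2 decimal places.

141.76

Weighted sum: 4·192.4 + 5·176.4 + 5·99.6 + 3·86.8 = 769.6 + 882.0 + 498.0 + 260.4 = 2410.0
Weight total: 4 + 5 + 5 + 3 = 17
WMA = 2410.0 / 17 = 141.76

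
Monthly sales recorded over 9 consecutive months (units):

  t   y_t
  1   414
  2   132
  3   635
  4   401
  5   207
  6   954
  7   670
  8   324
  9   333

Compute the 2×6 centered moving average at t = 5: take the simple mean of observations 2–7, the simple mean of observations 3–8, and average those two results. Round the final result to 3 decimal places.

515.833

Sum over 2–7: 132 + 635 + 401 + 207 + 954 + 670 = 2999
Sum over 3–8: 635 + 401 + 207 + 954 + 670 + 324 = 3191
CMA at t=5 = (2999 + 3191) / (2·6) = 6190 / 12 = 515.833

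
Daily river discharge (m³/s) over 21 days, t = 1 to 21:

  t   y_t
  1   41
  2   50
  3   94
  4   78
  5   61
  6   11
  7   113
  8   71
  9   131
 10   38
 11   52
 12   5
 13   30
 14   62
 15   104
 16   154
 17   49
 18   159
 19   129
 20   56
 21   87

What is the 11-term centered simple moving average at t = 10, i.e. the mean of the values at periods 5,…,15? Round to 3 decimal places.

61.636

Sum of periods 5–15: 61 + 11 + 113 + 71 + 131 + 38 + 52 + 5 + 30 + 62 + 104 = 678
Divide by 11: 678 / 11 = 61.636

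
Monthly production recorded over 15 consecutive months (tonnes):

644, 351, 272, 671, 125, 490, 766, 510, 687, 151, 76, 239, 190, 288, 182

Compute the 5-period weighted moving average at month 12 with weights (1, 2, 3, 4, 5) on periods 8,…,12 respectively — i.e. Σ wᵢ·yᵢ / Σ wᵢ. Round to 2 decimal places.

255.73

Weighted sum: 1·510 + 2·687 + 3·151 + 4·76 + 5·239 = 510 + 1374 + 453 + 304 + 1195 = 3836
Weight total: 1 + 2 + 3 + 4 + 5 = 15
WMA = 3836 / 15 = 255.73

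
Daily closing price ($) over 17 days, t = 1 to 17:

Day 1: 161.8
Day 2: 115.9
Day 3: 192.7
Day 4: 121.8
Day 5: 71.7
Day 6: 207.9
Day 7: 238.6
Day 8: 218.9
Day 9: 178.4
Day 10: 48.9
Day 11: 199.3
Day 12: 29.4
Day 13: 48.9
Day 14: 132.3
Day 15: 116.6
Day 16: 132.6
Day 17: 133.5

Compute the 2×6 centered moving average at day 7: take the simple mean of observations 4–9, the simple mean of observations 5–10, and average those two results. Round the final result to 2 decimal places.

Sum over 4–9: 121.8 + 71.7 + 207.9 + 238.6 + 218.9 + 178.4 = 1037.3
Sum over 5–10: 71.7 + 207.9 + 238.6 + 218.9 + 178.4 + 48.9 = 964.4
CMA at t=7 = (1037.3 + 964.4) / (2·6) = 2001.7 / 12 = 166.81

166.81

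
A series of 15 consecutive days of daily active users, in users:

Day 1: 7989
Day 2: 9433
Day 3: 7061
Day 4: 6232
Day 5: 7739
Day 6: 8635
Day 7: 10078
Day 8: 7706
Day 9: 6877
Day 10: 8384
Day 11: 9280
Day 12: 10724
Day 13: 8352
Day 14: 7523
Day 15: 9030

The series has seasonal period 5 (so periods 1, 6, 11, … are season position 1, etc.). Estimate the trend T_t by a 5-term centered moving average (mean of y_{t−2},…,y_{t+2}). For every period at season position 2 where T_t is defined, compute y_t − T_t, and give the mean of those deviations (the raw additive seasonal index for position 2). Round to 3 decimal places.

1871.200

Season position 2 occurs at t = 7, 12 (where T_t is defined).
t=7: T_7 = 8207.00000; y_7 − T_7 = 10078 − 8207.00000 = 1871.00000
t=12: T_12 = 8852.60000; y_12 − T_12 = 10724 − 8852.60000 = 1871.40000
Mean deviation: (1871.00000 + 1871.40000) / 2 = 1871.200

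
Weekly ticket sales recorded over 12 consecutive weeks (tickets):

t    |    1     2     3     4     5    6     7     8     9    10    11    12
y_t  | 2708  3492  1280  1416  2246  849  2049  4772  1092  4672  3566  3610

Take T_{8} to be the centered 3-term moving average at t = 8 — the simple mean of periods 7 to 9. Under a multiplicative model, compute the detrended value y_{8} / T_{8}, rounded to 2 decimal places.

1.81

Trend T_8 = (2049 + 4772 + 1092) / 3 = 7913/3 = 2637.6667
Ratio to trend: 4772 / 2637.6667 = 1.81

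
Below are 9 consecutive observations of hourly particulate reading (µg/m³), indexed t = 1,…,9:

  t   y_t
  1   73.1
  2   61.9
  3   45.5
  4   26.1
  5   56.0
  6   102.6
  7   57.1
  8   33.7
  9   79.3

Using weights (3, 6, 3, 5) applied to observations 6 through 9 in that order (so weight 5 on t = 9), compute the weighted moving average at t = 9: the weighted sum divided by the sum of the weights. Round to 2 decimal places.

67.53

Weighted sum: 3·102.6 + 6·57.1 + 3·33.7 + 5·79.3 = 307.8 + 342.6 + 101.1 + 396.5 = 1148.0
Weight total: 3 + 6 + 3 + 5 = 17
WMA = 1148.0 / 17 = 67.53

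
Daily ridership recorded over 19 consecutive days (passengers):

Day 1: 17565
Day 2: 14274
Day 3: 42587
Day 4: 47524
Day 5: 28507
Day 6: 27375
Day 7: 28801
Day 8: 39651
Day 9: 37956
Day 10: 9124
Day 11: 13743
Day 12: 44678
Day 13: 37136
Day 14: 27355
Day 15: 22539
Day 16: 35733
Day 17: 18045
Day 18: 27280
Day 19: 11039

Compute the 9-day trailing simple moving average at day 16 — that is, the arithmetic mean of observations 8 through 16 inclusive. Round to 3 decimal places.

Sum of periods 8–16: 39651 + 37956 + 9124 + 13743 + 44678 + 37136 + 27355 + 22539 + 35733 = 267915
Divide by 9: 267915 / 9 = 29768.333

29768.333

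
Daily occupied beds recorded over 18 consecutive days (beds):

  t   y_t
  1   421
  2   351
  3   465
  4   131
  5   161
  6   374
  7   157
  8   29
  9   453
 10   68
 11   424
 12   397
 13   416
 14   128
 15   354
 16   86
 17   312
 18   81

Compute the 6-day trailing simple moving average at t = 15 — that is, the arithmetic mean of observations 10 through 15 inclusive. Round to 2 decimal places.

Sum of periods 10–15: 68 + 424 + 397 + 416 + 128 + 354 = 1787
Divide by 6: 1787 / 6 = 297.83

297.83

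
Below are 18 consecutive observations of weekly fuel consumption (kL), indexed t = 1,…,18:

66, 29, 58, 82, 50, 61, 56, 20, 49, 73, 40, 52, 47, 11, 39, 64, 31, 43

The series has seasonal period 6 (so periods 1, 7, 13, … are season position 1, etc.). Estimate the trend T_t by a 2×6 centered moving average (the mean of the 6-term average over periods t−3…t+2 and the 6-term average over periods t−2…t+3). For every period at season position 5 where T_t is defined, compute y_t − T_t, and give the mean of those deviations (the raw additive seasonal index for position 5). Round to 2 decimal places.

-5.67

Season position 5 occurs at t = 5, 11 (where T_t is defined).
t=5: T_5 = 55.2500; y_5 − T_5 = 50 − 55.2500 = -5.2500
t=11: T_11 = 46.0833; y_11 − T_11 = 40 − 46.0833 = -6.0833
Mean deviation: (-5.2500 + -6.0833) / 2 = -5.67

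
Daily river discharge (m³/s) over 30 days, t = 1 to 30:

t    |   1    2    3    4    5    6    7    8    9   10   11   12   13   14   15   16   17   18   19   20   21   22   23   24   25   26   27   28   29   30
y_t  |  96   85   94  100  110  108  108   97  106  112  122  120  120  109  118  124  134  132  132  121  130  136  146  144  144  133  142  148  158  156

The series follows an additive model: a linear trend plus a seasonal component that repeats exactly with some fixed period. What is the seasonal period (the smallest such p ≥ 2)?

First differences y_{t+1} − y_t: -11, 9, 6, 10, -2, 0, -11, 9, 6, 10, -2, 0, -11, 9, …
The difference pattern repeats every 6 terms and not for any smaller step, so p = 6.

6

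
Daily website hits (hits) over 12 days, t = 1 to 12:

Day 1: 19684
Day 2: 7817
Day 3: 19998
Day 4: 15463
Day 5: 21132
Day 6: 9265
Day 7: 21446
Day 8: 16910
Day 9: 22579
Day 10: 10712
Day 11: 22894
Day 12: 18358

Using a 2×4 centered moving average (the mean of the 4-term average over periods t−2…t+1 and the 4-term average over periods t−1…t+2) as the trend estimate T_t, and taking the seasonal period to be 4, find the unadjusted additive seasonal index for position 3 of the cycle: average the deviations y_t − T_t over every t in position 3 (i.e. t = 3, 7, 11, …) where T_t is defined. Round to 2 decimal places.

4076.69

Season position 3 occurs at t = 3, 7 (where T_t is defined).
t=3: T_3 = 15921.5000; y_3 − T_3 = 19998 − 15921.5000 = 4076.5000
t=7: T_7 = 17369.1250; y_7 − T_7 = 21446 − 17369.1250 = 4076.8750
Mean deviation: (4076.5000 + 4076.8750) / 2 = 4076.69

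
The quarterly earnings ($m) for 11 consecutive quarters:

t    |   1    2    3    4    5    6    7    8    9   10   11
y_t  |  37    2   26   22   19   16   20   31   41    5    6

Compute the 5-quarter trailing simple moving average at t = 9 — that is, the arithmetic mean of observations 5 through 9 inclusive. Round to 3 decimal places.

25.400

Sum of periods 5–9: 19 + 16 + 20 + 31 + 41 = 127
Divide by 5: 127 / 5 = 25.400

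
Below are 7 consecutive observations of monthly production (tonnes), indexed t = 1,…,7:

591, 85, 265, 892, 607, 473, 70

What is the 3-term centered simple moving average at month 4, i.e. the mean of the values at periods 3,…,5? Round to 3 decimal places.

588.000

Sum of periods 3–5: 265 + 892 + 607 = 1764
Divide by 3: 1764 / 3 = 588.000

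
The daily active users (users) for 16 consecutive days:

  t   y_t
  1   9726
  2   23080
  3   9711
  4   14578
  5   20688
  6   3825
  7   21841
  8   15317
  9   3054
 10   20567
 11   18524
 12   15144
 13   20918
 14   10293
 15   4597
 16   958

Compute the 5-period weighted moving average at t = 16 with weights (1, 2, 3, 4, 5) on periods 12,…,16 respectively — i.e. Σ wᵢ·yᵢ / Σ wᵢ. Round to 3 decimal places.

Weighted sum: 1·15144 + 2·20918 + 3·10293 + 4·4597 + 5·958 = 15144 + 41836 + 30879 + 18388 + 4790 = 111037
Weight total: 1 + 2 + 3 + 4 + 5 = 15
WMA = 111037 / 15 = 7402.467

7402.467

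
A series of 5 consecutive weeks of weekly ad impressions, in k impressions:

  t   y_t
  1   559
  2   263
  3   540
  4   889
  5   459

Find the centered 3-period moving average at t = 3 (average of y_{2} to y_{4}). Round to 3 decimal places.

564.000

Sum of periods 2–4: 263 + 540 + 889 = 1692
Divide by 3: 1692 / 3 = 564.000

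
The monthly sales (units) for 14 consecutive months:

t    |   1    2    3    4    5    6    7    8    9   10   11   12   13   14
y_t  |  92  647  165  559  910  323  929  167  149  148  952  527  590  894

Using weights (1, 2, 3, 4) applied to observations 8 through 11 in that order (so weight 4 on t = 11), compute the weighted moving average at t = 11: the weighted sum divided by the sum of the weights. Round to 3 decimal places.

Weighted sum: 1·167 + 2·149 + 3·148 + 4·952 = 167 + 298 + 444 + 3808 = 4717
Weight total: 1 + 2 + 3 + 4 = 10
WMA = 4717 / 10 = 471.700

471.700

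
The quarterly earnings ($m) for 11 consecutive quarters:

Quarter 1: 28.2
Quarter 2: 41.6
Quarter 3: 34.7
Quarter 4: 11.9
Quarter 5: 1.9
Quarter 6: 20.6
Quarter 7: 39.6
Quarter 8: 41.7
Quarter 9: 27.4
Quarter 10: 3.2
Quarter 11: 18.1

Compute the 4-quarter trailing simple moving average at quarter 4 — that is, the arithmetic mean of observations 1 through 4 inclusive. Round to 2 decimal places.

29.10

Sum of periods 1–4: 28.2 + 41.6 + 34.7 + 11.9 = 116.4
Divide by 4: 116.4 / 4 = 29.10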